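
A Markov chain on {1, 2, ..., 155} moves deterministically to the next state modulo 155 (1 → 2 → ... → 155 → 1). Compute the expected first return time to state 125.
E[T_125 | X_0 = 125] = 155

The chain cycles deterministically, so starting at state 125 it returns in exactly 155 steps. Equivalently, the stationary distribution is uniform π_j = 1/155 for every state j, so by Kac's formula E[T_125] = 1/π_125 = 155.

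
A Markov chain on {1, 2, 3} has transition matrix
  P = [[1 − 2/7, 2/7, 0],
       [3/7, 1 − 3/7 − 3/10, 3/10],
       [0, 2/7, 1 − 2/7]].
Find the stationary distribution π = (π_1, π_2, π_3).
π = (30/71, 20/71, 21/71)

This is a birth-death chain on three states, which satisfies detailed balance: π_1 · P_{12} = π_2 · P_{21} and π_2 · P_{23} = π_3 · P_{32}.
From π_1 · 2/7 = π_2 · 3/7: π_2/π_1 = (2/7)/(3/7) = 2/3.
From π_2 · 3/10 = π_3 · 2/7: π_3/π_2 = (3/10)/(2/7) = 21/20.
Take π_1 proportional to 1; then unnormalized π = (1, 2/3, 7/10). Normalize by dividing by the sum 71/30:
  π = (30/71, 20/71, 21/71).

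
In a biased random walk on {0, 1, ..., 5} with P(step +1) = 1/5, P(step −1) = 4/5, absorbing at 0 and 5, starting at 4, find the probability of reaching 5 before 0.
P(hit 5 before 0) = (1 − (4)^4) / (1 − (4)^5) = 85/341

Let u_k denote P(reach 5 before 0 | start at k). Boundary: u_0 = 0, u_5 = 1. Recurrence: u_k = 1/5·u_{k+1} + 4/5·u_{k-1} for 1 ≤ k ≤ 4. Try u_k = A + B·r^k with r = q/p = (4/5)/(1/5) = 4. Substitution satisfies the recurrence; boundary conditions give:
  u_k = (1 − r^k) / (1 − r^N) = (1 − (4)^4) / (1 − (4)^5) = 85/341.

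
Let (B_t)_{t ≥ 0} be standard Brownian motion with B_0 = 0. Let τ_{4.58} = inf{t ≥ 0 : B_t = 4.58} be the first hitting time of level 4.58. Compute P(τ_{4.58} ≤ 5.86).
P(τ_{4.58} ≤ 5.86) = 2(1 − Φ(4.58/√5.86)) = 2(1 − Φ(1.8920)) ≈ 0.0585

By the reflection principle for standard BM, P(τ_b ≤ t) = 2 · P(B_t ≥ b). Since B_t ~ N(0, t), P(B_t ≥ 4.58) = 1 − Φ(4.58/√t) = 1 − Φ(4.58/√5.86) = 1 − Φ(1.8920) ≈ 0.02925. Doubling: P(τ_{4.58} ≤ 5.86) ≈ 2 · 0.02925 = 0.05850 ≈ 0.0585.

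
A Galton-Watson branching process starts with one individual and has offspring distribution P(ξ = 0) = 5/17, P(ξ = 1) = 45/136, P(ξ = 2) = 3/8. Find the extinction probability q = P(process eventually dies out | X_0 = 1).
q = 40/51

The pgf is f(s) = 5/17 + 45/136·s + 3/8·s². The extinction probability q is the smallest fixed point of f in [0, 1]. Setting s = f(s):
  3/8·s² + (45/136 − 1)·s + 5/17 = 0
  3/8·s² − (5/17 + 3/8)·s + 5/17 = 0
which factors as (s − 1)·(3/8·s − 5/17) = 0, giving roots s = 1 and s = (5/17)/(3/8) = 40/51.
Mean offspring μ = 45/136 + 2·3/8 = 147/136 > 1 (supercritical), so q < 1. The extinction probability is the smaller root: q = (5/17)/(3/8) = 40/51.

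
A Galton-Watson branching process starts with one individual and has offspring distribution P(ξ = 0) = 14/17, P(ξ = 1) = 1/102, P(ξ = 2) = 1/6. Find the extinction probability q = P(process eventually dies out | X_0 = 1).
q = 1

Mean offspring μ = 0·14/17 + 1·1/102 + 2·1/6 = 35/102 ≤ 1. For μ ≤ 1 with offspring not concentrated at 1, the Galton-Watson process goes extinct almost surely, so q = 1.
(Algebraic check: The pgf is f(s) = 14/17 + 1/102·s + 1/6·s². The extinction probability q is the smallest fixed point of f in [0, 1]. Setting s = f(s):
  1/6·s² + (1/102 − 1)·s + 14/17 = 0
  1/6·s² − (14/17 + 1/6)·s + 14/17 = 0
which factors as (s − 1)·(1/6·s − 14/17) = 0, giving roots s = 1 and s = (14/17)/(1/6) = 84/17. Since 84/17 ≥ 1, the smallest root in [0, 1] is s = 1.)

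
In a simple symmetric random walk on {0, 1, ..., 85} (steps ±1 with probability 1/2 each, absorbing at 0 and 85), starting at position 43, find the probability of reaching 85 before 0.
P(hit 85 before 0) = 43/85

Let u_k = P(hit 85 before 0 | start at k). Then u_0 = 0, u_85 = 1, and u_k = u_{k-1}/2 + u_{k+1}/2 for 1 ≤ k ≤ 84. This harmonic recurrence is solved by u_k = k/85, giving u_43 = 43/85.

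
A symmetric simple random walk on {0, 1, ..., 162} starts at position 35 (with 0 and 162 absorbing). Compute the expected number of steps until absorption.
E[τ | X_0 = 35] = 4445

Let v_k = E[τ | X_0 = k]. Boundary: v_0 = v_162 = 0. Recurrence: v_k = 1 + (v_{k-1} + v_{k+1})/2 for 1 ≤ k ≤ 161. The particular solution to v_k − (v_{k-1} + v_{k+1})/2 = 1 is v_k = −k^2. Adding homogeneous solution A + B k and matching boundaries gives v_k = k (162 − k). Substituting k = 35: v_35 = 35 · 127 = 4445.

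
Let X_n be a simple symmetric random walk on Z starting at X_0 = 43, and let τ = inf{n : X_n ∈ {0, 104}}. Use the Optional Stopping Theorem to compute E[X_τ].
E[X_τ] = 43

X_n is a martingale and τ is a bounded-mean stopping time (indeed τ is finite a.s. with bounded expectation since the walk is in a bounded region). By the OST, E[X_τ] = E[X_0] = 43. Equivalently: E[X_τ] = 104 · P(hit 104 first) + 0 · P(hit 0 first) = 104 · (43/104) = 43.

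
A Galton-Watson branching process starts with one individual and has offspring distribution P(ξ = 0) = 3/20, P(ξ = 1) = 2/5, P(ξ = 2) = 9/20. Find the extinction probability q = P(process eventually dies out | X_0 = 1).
q = 1/3

The pgf is f(s) = 3/20 + 2/5·s + 9/20·s². The extinction probability q is the smallest fixed point of f in [0, 1]. Setting s = f(s):
  9/20·s² + (2/5 − 1)·s + 3/20 = 0
  9/20·s² − (3/20 + 9/20)·s + 3/20 = 0
which factors as (s − 1)·(9/20·s − 3/20) = 0, giving roots s = 1 and s = (3/20)/(9/20) = 1/3.
Mean offspring μ = 2/5 + 2·9/20 = 13/10 > 1 (supercritical), so q < 1. The extinction probability is the smaller root: q = (3/20)/(9/20) = 1/3.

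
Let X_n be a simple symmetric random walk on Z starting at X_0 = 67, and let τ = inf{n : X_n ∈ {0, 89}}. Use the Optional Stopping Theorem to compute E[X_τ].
E[X_τ] = 67

X_n is a martingale and τ is a bounded-mean stopping time (indeed τ is finite a.s. with bounded expectation since the walk is in a bounded region). By the OST, E[X_τ] = E[X_0] = 67. Equivalently: E[X_τ] = 89 · P(hit 89 first) + 0 · P(hit 0 first) = 89 · (67/89) = 67.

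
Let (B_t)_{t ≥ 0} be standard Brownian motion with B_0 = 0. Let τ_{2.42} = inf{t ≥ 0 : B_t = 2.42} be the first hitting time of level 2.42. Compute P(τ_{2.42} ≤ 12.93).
P(τ_{2.42} ≤ 12.93) = 2(1 − Φ(2.42/√12.93)) = 2(1 − Φ(0.6730)) ≈ 0.5009

By the reflection principle for standard BM, P(τ_b ≤ t) = 2 · P(B_t ≥ b). Since B_t ~ N(0, t), P(B_t ≥ 2.42) = 1 − Φ(2.42/√t) = 1 − Φ(2.42/√12.93) = 1 − Φ(0.6730) ≈ 0.25047. Doubling: P(τ_{2.42} ≤ 12.93) ≈ 2 · 0.25047 = 0.50094 ≈ 0.5009.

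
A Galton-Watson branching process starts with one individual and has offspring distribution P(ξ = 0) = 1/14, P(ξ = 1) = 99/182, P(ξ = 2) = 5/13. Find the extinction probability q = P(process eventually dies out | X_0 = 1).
q = 13/70

The pgf is f(s) = 1/14 + 99/182·s + 5/13·s². The extinction probability q is the smallest fixed point of f in [0, 1]. Setting s = f(s):
  5/13·s² + (99/182 − 1)·s + 1/14 = 0
  5/13·s² − (1/14 + 5/13)·s + 1/14 = 0
which factors as (s − 1)·(5/13·s − 1/14) = 0, giving roots s = 1 and s = (1/14)/(5/13) = 13/70.
Mean offspring μ = 99/182 + 2·5/13 = 239/182 > 1 (supercritical), so q < 1. The extinction probability is the smaller root: q = (1/14)/(5/13) = 13/70.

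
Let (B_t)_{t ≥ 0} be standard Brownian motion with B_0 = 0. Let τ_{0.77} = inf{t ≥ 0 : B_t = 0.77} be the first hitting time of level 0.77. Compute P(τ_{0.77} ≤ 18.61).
P(τ_{0.77} ≤ 18.61) = 2(1 − Φ(0.77/√18.61)) = 2(1 − Φ(0.1785)) ≈ 0.8583

By the reflection principle for standard BM, P(τ_b ≤ t) = 2 · P(B_t ≥ b). Since B_t ~ N(0, t), P(B_t ≥ 0.77) = 1 − Φ(0.77/√t) = 1 − Φ(0.77/√18.61) = 1 − Φ(0.1785) ≈ 0.42917. Doubling: P(τ_{0.77} ≤ 18.61) ≈ 2 · 0.42917 = 0.85834 ≈ 0.8583.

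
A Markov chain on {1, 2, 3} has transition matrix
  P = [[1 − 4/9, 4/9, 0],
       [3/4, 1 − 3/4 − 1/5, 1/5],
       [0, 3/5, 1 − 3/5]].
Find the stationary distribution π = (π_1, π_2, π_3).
π = (81/145, 48/145, 16/145)

This is a birth-death chain on three states, which satisfies detailed balance: π_1 · P_{12} = π_2 · P_{21} and π_2 · P_{23} = π_3 · P_{32}.
From π_1 · 4/9 = π_2 · 3/4: π_2/π_1 = (4/9)/(3/4) = 16/27.
From π_2 · 1/5 = π_3 · 3/5: π_3/π_2 = (1/5)/(3/5) = 1/3.
Take π_1 proportional to 1; then unnormalized π = (1, 16/27, 16/81). Normalize by dividing by the sum 145/81:
  π = (81/145, 48/145, 16/145).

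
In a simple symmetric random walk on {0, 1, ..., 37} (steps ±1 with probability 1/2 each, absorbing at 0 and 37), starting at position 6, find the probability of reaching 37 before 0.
P(hit 37 before 0) = 6/37

Let u_k = P(hit 37 before 0 | start at k). Then u_0 = 0, u_37 = 1, and u_k = u_{k-1}/2 + u_{k+1}/2 for 1 ≤ k ≤ 36. This harmonic recurrence is solved by u_k = k/37, giving u_6 = 6/37.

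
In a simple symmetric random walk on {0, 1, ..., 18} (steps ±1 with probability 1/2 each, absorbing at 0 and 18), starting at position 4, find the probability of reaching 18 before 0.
P(hit 18 before 0) = 4/18 = 2/9

Let u_k = P(hit 18 before 0 | start at k). Then u_0 = 0, u_18 = 1, and u_k = u_{k-1}/2 + u_{k+1}/2 for 1 ≤ k ≤ 17. This harmonic recurrence is solved by u_k = k/18, giving u_4 = 4/18 = 2/9.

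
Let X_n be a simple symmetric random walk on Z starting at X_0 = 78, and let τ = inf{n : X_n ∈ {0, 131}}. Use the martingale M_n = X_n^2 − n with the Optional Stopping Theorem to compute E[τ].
E[τ] = 4134

M_n = X_n^2 − n is a martingale (since E[X_{n+1}^2 | F_n] = X_n^2 + 1). By OST (τ has finite mean in a bounded region), E[M_τ] = E[M_0] = X_0^2 − 0 = 78^2 = 6084. Also E[M_τ] = E[X_τ^2] − E[τ]. The walk exits at 0 or 131, with P(hit 131 first) = 78/131, so E[X_τ^2] = 131^2 · 78/131 + 0 = 10218. Thus E[τ] = E[X_τ^2] − E[M_τ] = 10218 − 6084 = 4134 = 78(131 − 78) = 4134.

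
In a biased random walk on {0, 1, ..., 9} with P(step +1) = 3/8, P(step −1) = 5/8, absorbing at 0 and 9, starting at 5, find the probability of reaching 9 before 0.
P(hit 9 before 0) = (1 − (5/3)^5) / (1 − (5/3)^9) = 116721/966721

Let u_k denote P(reach 9 before 0 | start at k). Boundary: u_0 = 0, u_9 = 1. Recurrence: u_k = 3/8·u_{k+1} + 5/8·u_{k-1} for 1 ≤ k ≤ 8. Try u_k = A + B·r^k with r = q/p = (5/8)/(3/8) = 5/3. Substitution satisfies the recurrence; boundary conditions give:
  u_k = (1 − r^k) / (1 − r^N) = (1 − (5/3)^5) / (1 − (5/3)^9) = 116721/966721.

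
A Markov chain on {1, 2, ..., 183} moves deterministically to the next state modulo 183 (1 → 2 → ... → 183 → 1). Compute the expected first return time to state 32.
E[T_32 | X_0 = 32] = 183

The chain cycles deterministically, so starting at state 32 it returns in exactly 183 steps. Equivalently, the stationary distribution is uniform π_j = 1/183 for every state j, so by Kac's formula E[T_32] = 1/π_32 = 183.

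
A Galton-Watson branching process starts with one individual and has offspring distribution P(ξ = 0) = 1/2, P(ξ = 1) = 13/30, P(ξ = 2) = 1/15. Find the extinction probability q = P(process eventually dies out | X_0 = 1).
q = 1

Mean offspring μ = 0·1/2 + 1·13/30 + 2·1/15 = 17/30 ≤ 1. For μ ≤ 1 with offspring not concentrated at 1, the Galton-Watson process goes extinct almost surely, so q = 1.
(Algebraic check: The pgf is f(s) = 1/2 + 13/30·s + 1/15·s². The extinction probability q is the smallest fixed point of f in [0, 1]. Setting s = f(s):
  1/15·s² + (13/30 − 1)·s + 1/2 = 0
  1/15·s² − (1/2 + 1/15)·s + 1/2 = 0
which factors as (s − 1)·(1/15·s − 1/2) = 0, giving roots s = 1 and s = (1/2)/(1/15) = 15/2. Since 15/2 ≥ 1, the smallest root in [0, 1] is s = 1.)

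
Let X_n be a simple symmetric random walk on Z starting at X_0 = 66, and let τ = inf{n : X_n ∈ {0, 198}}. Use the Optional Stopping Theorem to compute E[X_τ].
E[X_τ] = 66

X_n is a martingale and τ is a bounded-mean stopping time (indeed τ is finite a.s. with bounded expectation since the walk is in a bounded region). By the OST, E[X_τ] = E[X_0] = 66. Equivalently: E[X_τ] = 198 · P(hit 198 first) + 0 · P(hit 0 first) = 198 · (66/198) = 66.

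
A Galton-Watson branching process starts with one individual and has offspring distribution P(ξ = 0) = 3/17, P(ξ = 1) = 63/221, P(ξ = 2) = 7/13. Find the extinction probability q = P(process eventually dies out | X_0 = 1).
q = 39/119

The pgf is f(s) = 3/17 + 63/221·s + 7/13·s². The extinction probability q is the smallest fixed point of f in [0, 1]. Setting s = f(s):
  7/13·s² + (63/221 − 1)·s + 3/17 = 0
  7/13·s² − (3/17 + 7/13)·s + 3/17 = 0
which factors as (s − 1)·(7/13·s − 3/17) = 0, giving roots s = 1 and s = (3/17)/(7/13) = 39/119.
Mean offspring μ = 63/221 + 2·7/13 = 301/221 > 1 (supercritical), so q < 1. The extinction probability is the smaller root: q = (3/17)/(7/13) = 39/119.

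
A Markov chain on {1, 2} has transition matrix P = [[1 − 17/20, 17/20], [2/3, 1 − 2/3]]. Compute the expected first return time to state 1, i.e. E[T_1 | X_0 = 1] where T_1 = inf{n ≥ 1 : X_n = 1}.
E[T_1 | X_0 = 1] = 1/π_1 = 91/40

For an irreducible recurrent Markov chain with stationary distribution π, E[T_i | X_0 = i] = 1/π_i (Kac's formula). Here π_1 = (2/3)/(17/20 + 2/3) = (2/3)/(91/60) = 40/91, so E[T_1 | X_0 = 1] = 1/π_1 = (17/20 + 2/3)/(2/3) = (91/60)/(2/3) = 91/40.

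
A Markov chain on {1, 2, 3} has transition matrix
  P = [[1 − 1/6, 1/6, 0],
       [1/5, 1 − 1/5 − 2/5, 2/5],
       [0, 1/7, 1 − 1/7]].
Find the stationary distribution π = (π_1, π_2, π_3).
π = (6/25, 1/5, 14/25)

This is a birth-death chain on three states, which satisfies detailed balance: π_1 · P_{12} = π_2 · P_{21} and π_2 · P_{23} = π_3 · P_{32}.
From π_1 · 1/6 = π_2 · 1/5: π_2/π_1 = (1/6)/(1/5) = 5/6.
From π_2 · 2/5 = π_3 · 1/7: π_3/π_2 = (2/5)/(1/7) = 14/5.
Take π_1 proportional to 1; then unnormalized π = (1, 5/6, 7/3). Normalize by dividing by the sum 25/6:
  π = (6/25, 1/5, 14/25).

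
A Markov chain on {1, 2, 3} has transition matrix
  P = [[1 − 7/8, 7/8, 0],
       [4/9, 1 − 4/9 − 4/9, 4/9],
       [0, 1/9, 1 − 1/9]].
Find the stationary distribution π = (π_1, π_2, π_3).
π = (32/347, 63/347, 252/347)

This is a birth-death chain on three states, which satisfies detailed balance: π_1 · P_{12} = π_2 · P_{21} and π_2 · P_{23} = π_3 · P_{32}.
From π_1 · 7/8 = π_2 · 4/9: π_2/π_1 = (7/8)/(4/9) = 63/32.
From π_2 · 4/9 = π_3 · 1/9: π_3/π_2 = (4/9)/(1/9) = 4.
Take π_1 proportional to 1; then unnormalized π = (1, 63/32, 63/8). Normalize by dividing by the sum 347/32:
  π = (32/347, 63/347, 252/347).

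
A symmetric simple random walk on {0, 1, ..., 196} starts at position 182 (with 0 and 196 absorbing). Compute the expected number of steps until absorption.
E[τ | X_0 = 182] = 2548

Let v_k = E[τ | X_0 = k]. Boundary: v_0 = v_196 = 0. Recurrence: v_k = 1 + (v_{k-1} + v_{k+1})/2 for 1 ≤ k ≤ 195. The particular solution to v_k − (v_{k-1} + v_{k+1})/2 = 1 is v_k = −k^2. Adding homogeneous solution A + B k and matching boundaries gives v_k = k (196 − k). Substituting k = 182: v_182 = 182 · 14 = 2548.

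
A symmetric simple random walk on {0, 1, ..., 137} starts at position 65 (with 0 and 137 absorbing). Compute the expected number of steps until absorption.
E[τ | X_0 = 65] = 4680

Let v_k = E[τ | X_0 = k]. Boundary: v_0 = v_137 = 0. Recurrence: v_k = 1 + (v_{k-1} + v_{k+1})/2 for 1 ≤ k ≤ 136. The particular solution to v_k − (v_{k-1} + v_{k+1})/2 = 1 is v_k = −k^2. Adding homogeneous solution A + B k and matching boundaries gives v_k = k (137 − k). Substituting k = 65: v_65 = 65 · 72 = 4680.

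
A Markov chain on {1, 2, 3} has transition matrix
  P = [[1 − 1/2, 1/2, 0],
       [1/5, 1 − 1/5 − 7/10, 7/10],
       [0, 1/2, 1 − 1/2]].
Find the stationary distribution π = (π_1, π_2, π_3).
π = (1/7, 5/14, 1/2)

This is a birth-death chain on three states, which satisfies detailed balance: π_1 · P_{12} = π_2 · P_{21} and π_2 · P_{23} = π_3 · P_{32}.
From π_1 · 1/2 = π_2 · 1/5: π_2/π_1 = (1/2)/(1/5) = 5/2.
From π_2 · 7/10 = π_3 · 1/2: π_3/π_2 = (7/10)/(1/2) = 7/5.
Take π_1 proportional to 1; then unnormalized π = (1, 5/2, 7/2). Normalize by dividing by the sum 7:
  π = (1/7, 5/14, 1/2).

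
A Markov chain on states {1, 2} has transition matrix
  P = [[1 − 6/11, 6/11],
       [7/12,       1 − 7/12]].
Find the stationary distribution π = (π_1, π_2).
π_1 = 77/149, π_2 = 72/149

Solve πP = π with π_1 + π_2 = 1. From πP = π: π_1 · (1 − 6/11) + π_2 · 7/12 = π_1 ⇒ π_2 · 7/12 = π_1 · 6/11 ⇒ π_2/π_1 = (6/11)/(7/12) = 72/77. Together with π_1 + π_2 = 1:
  π_1 = (7/12)/(6/11 + 7/12) = (7/12)/(149/132) = 77/149,
  π_2 = (6/11)/(6/11 + 7/12) = (6/11)/(149/132) = 72/149.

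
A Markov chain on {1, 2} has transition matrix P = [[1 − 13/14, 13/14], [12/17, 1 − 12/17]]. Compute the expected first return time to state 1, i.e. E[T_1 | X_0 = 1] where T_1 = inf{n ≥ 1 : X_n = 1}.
E[T_1 | X_0 = 1] = 1/π_1 = 389/168

For an irreducible recurrent Markov chain with stationary distribution π, E[T_i | X_0 = i] = 1/π_i (Kac's formula). Here π_1 = (12/17)/(13/14 + 12/17) = (12/17)/(389/238) = 168/389, so E[T_1 | X_0 = 1] = 1/π_1 = (13/14 + 12/17)/(12/17) = (389/238)/(12/17) = 389/168.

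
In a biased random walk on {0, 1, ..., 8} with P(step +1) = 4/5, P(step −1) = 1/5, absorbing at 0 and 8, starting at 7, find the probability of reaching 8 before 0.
P(hit 8 before 0) = (1 − (1/4)^7) / (1 − (1/4)^8) = 21844/21845

Let u_k denote P(reach 8 before 0 | start at k). Boundary: u_0 = 0, u_8 = 1. Recurrence: u_k = 4/5·u_{k+1} + 1/5·u_{k-1} for 1 ≤ k ≤ 7. Try u_k = A + B·r^k with r = q/p = (1/5)/(4/5) = 1/4. Substitution satisfies the recurrence; boundary conditions give:
  u_k = (1 − r^k) / (1 − r^N) = (1 − (1/4)^7) / (1 − (1/4)^8) = 21844/21845.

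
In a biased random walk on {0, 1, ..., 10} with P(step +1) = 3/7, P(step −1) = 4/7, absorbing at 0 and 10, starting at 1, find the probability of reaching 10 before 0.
P(hit 10 before 0) = (1 − (4/3)^1) / (1 − (4/3)^10) = 19683/989527

Let u_k denote P(reach 10 before 0 | start at k). Boundary: u_0 = 0, u_10 = 1. Recurrence: u_k = 3/7·u_{k+1} + 4/7·u_{k-1} for 1 ≤ k ≤ 9. Try u_k = A + B·r^k with r = q/p = (4/7)/(3/7) = 4/3. Substitution satisfies the recurrence; boundary conditions give:
  u_k = (1 − r^k) / (1 − r^N) = (1 − (4/3)^1) / (1 − (4/3)^10) = 19683/989527.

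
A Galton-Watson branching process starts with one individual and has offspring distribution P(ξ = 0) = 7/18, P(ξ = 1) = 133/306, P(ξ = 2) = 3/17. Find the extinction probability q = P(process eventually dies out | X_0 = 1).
q = 1

Mean offspring μ = 0·7/18 + 1·133/306 + 2·3/17 = 241/306 ≤ 1. For μ ≤ 1 with offspring not concentrated at 1, the Galton-Watson process goes extinct almost surely, so q = 1.
(Algebraic check: The pgf is f(s) = 7/18 + 133/306·s + 3/17·s². The extinction probability q is the smallest fixed point of f in [0, 1]. Setting s = f(s):
  3/17·s² + (133/306 − 1)·s + 7/18 = 0
  3/17·s² − (7/18 + 3/17)·s + 7/18 = 0
which factors as (s − 1)·(3/17·s − 7/18) = 0, giving roots s = 1 and s = (7/18)/(3/17) = 119/54. Since 119/54 ≥ 1, the smallest root in [0, 1] is s = 1.)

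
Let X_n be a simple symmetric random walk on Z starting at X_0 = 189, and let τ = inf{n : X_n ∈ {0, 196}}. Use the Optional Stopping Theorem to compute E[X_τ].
E[X_τ] = 189

X_n is a martingale and τ is a bounded-mean stopping time (indeed τ is finite a.s. with bounded expectation since the walk is in a bounded region). By the OST, E[X_τ] = E[X_0] = 189. Equivalently: E[X_τ] = 196 · P(hit 196 first) + 0 · P(hit 0 first) = 196 · (189/196) = 189.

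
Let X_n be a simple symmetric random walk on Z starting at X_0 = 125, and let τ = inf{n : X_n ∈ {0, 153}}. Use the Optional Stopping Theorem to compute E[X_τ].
E[X_τ] = 125

X_n is a martingale and τ is a bounded-mean stopping time (indeed τ is finite a.s. with bounded expectation since the walk is in a bounded region). By the OST, E[X_τ] = E[X_0] = 125. Equivalently: E[X_τ] = 153 · P(hit 153 first) + 0 · P(hit 0 first) = 153 · (125/153) = 125.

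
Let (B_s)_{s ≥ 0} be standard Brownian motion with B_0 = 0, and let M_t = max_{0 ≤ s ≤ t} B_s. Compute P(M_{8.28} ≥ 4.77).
P(M_{8.28} ≥ 4.77) = 2·P(B_{8.28} ≥ 4.77) = 2(1 − Φ(4.77/√8.28)) ≈ 0.0974

By the reflection principle for Brownian motion, P(M_t ≥ a) = 2 · P(B_t ≥ a) for a ≥ 0. Since B_t ~ N(0, t), P(B_t ≥ 4.77) = 1 − Φ(4.77/√t) = 1 − Φ(4.77/√8.28) = 1 − Φ(1.6577). So
  P(M_{8.28} ≥ 4.77) = 2(1 − Φ(1.6577)) ≈ 0.0974.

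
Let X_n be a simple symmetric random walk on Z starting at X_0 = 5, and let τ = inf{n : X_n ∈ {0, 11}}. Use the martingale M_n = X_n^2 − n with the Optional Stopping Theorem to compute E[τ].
E[τ] = 30

M_n = X_n^2 − n is a martingale (since E[X_{n+1}^2 | F_n] = X_n^2 + 1). By OST (τ has finite mean in a bounded region), E[M_τ] = E[M_0] = X_0^2 − 0 = 5^2 = 25. Also E[M_τ] = E[X_τ^2] − E[τ]. The walk exits at 0 or 11, with P(hit 11 first) = 5/11, so E[X_τ^2] = 11^2 · 5/11 + 0 = 55. Thus E[τ] = E[X_τ^2] − E[M_τ] = 55 − 25 = 30 = 5(11 − 5) = 30.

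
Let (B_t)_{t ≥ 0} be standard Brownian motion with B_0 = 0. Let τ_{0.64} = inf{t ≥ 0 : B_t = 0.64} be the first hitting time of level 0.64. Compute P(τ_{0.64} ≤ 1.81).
P(τ_{0.64} ≤ 1.81) = 2(1 − Φ(0.64/√1.81)) = 2(1 − Φ(0.4757)) ≈ 0.6343

By the reflection principle for standard BM, P(τ_b ≤ t) = 2 · P(B_t ≥ b). Since B_t ~ N(0, t), P(B_t ≥ 0.64) = 1 − Φ(0.64/√t) = 1 − Φ(0.64/√1.81) = 1 − Φ(0.4757) ≈ 0.31714. Doubling: P(τ_{0.64} ≤ 1.81) ≈ 2 · 0.31714 = 0.63428 ≈ 0.6343.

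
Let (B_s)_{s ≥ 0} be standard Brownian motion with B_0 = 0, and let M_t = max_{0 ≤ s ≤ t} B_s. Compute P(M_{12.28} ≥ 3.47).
P(M_{12.28} ≥ 3.47) = 2·P(B_{12.28} ≥ 3.47) = 2(1 − Φ(3.47/√12.28)) ≈ 0.3221

By the reflection principle for Brownian motion, P(M_t ≥ a) = 2 · P(B_t ≥ a) for a ≥ 0. Since B_t ~ N(0, t), P(B_t ≥ 3.47) = 1 − Φ(3.47/√t) = 1 − Φ(3.47/√12.28) = 1 − Φ(0.9902). So
  P(M_{12.28} ≥ 3.47) = 2(1 − Φ(0.9902)) ≈ 0.3221.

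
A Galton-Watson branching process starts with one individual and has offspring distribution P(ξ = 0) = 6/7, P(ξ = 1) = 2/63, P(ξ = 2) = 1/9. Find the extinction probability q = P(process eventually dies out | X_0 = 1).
q = 1

Mean offspring μ = 0·6/7 + 1·2/63 + 2·1/9 = 16/63 ≤ 1. For μ ≤ 1 with offspring not concentrated at 1, the Galton-Watson process goes extinct almost surely, so q = 1.
(Algebraic check: The pgf is f(s) = 6/7 + 2/63·s + 1/9·s². The extinction probability q is the smallest fixed point of f in [0, 1]. Setting s = f(s):
  1/9·s² + (2/63 − 1)·s + 6/7 = 0
  1/9·s² − (6/7 + 1/9)·s + 6/7 = 0
which factors as (s − 1)·(1/9·s − 6/7) = 0, giving roots s = 1 and s = (6/7)/(1/9) = 54/7. Since 54/7 ≥ 1, the smallest root in [0, 1] is s = 1.)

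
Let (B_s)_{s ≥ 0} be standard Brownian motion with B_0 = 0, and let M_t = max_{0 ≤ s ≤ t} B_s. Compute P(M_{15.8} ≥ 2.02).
P(M_{15.8} ≥ 2.02) = 2·P(B_{15.8} ≥ 2.02) = 2(1 − Φ(2.02/√15.8)) ≈ 0.6113

By the reflection principle for Brownian motion, P(M_t ≥ a) = 2 · P(B_t ≥ a) for a ≥ 0. Since B_t ~ N(0, t), P(B_t ≥ 2.02) = 1 − Φ(2.02/√t) = 1 − Φ(2.02/√15.8) = 1 − Φ(0.5082). So
  P(M_{15.8} ≥ 2.02) = 2(1 − Φ(0.5082)) ≈ 0.6113.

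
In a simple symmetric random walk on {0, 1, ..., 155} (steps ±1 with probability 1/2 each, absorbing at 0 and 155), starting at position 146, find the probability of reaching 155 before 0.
P(hit 155 before 0) = 146/155

Let u_k = P(hit 155 before 0 | start at k). Then u_0 = 0, u_155 = 1, and u_k = u_{k-1}/2 + u_{k+1}/2 for 1 ≤ k ≤ 154. This harmonic recurrence is solved by u_k = k/155, giving u_146 = 146/155.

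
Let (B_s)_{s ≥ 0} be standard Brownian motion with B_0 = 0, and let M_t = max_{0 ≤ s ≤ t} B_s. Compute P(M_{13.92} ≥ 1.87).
P(M_{13.92} ≥ 1.87) = 2·P(B_{13.92} ≥ 1.87) = 2(1 − Φ(1.87/√13.92)) ≈ 0.6162

By the reflection principle for Brownian motion, P(M_t ≥ a) = 2 · P(B_t ≥ a) for a ≥ 0. Since B_t ~ N(0, t), P(B_t ≥ 1.87) = 1 − Φ(1.87/√t) = 1 − Φ(1.87/√13.92) = 1 − Φ(0.5012). So
  P(M_{13.92} ≥ 1.87) = 2(1 − Φ(0.5012)) ≈ 0.6162.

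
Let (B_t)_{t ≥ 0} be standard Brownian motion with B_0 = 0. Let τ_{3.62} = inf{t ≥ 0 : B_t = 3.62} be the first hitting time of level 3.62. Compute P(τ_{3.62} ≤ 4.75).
P(τ_{3.62} ≤ 4.75) = 2(1 − Φ(3.62/√4.75)) = 2(1 − Φ(1.6610)) ≈ 0.0967

By the reflection principle for standard BM, P(τ_b ≤ t) = 2 · P(B_t ≥ b). Since B_t ~ N(0, t), P(B_t ≥ 3.62) = 1 − Φ(3.62/√t) = 1 − Φ(3.62/√4.75) = 1 − Φ(1.6610) ≈ 0.04836. Doubling: P(τ_{3.62} ≤ 4.75) ≈ 2 · 0.04836 = 0.09672 ≈ 0.0967.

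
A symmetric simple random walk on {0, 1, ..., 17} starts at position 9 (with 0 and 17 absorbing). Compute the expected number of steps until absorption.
E[τ | X_0 = 9] = 72

Let v_k = E[τ | X_0 = k]. Boundary: v_0 = v_17 = 0. Recurrence: v_k = 1 + (v_{k-1} + v_{k+1})/2 for 1 ≤ k ≤ 16. The particular solution to v_k − (v_{k-1} + v_{k+1})/2 = 1 is v_k = −k^2. Adding homogeneous solution A + B k and matching boundaries gives v_k = k (17 − k). Substituting k = 9: v_9 = 9 · 8 = 72.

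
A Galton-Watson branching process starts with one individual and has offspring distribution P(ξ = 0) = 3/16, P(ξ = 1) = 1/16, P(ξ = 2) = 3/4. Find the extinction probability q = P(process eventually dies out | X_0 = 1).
q = 1/4

The pgf is f(s) = 3/16 + 1/16·s + 3/4·s². The extinction probability q is the smallest fixed point of f in [0, 1]. Setting s = f(s):
  3/4·s² + (1/16 − 1)·s + 3/16 = 0
  3/4·s² − (3/16 + 3/4)·s + 3/16 = 0
which factors as (s − 1)·(3/4·s − 3/16) = 0, giving roots s = 1 and s = (3/16)/(3/4) = 1/4.
Mean offspring μ = 1/16 + 2·3/4 = 25/16 > 1 (supercritical), so q < 1. The extinction probability is the smaller root: q = (3/16)/(3/4) = 1/4.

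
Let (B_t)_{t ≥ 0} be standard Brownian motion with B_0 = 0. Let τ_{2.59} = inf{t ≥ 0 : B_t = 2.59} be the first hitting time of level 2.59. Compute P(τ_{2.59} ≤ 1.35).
P(τ_{2.59} ≤ 1.35) = 2(1 − Φ(2.59/√1.35)) = 2(1 − Φ(2.2291)) ≈ 0.0258

By the reflection principle for standard BM, P(τ_b ≤ t) = 2 · P(B_t ≥ b). Since B_t ~ N(0, t), P(B_t ≥ 2.59) = 1 − Φ(2.59/√t) = 1 − Φ(2.59/√1.35) = 1 − Φ(2.2291) ≈ 0.01290. Doubling: P(τ_{2.59} ≤ 1.35) ≈ 2 · 0.01290 = 0.02580 ≈ 0.0258.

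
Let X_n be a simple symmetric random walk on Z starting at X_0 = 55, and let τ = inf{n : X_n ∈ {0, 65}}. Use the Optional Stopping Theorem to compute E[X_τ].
E[X_τ] = 55

X_n is a martingale and τ is a bounded-mean stopping time (indeed τ is finite a.s. with bounded expectation since the walk is in a bounded region). By the OST, E[X_τ] = E[X_0] = 55. Equivalently: E[X_τ] = 65 · P(hit 65 first) + 0 · P(hit 0 first) = 65 · (55/65) = 55.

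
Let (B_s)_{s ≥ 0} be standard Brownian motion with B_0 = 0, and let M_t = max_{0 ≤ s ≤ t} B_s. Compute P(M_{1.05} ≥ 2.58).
P(M_{1.05} ≥ 2.58) = 2·P(B_{1.05} ≥ 2.58) = 2(1 − Φ(2.58/√1.05)) ≈ 0.0118

By the reflection principle for Brownian motion, P(M_t ≥ a) = 2 · P(B_t ≥ a) for a ≥ 0. Since B_t ~ N(0, t), P(B_t ≥ 2.58) = 1 − Φ(2.58/√t) = 1 − Φ(2.58/√1.05) = 1 − Φ(2.5178). So
  P(M_{1.05} ≥ 2.58) = 2(1 − Φ(2.5178)) ≈ 0.0118.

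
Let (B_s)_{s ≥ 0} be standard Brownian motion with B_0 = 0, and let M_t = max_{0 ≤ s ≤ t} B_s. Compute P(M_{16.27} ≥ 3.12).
P(M_{16.27} ≥ 3.12) = 2·P(B_{16.27} ≥ 3.12) = 2(1 − Φ(3.12/√16.27)) ≈ 0.4392

By the reflection principle for Brownian motion, P(M_t ≥ a) = 2 · P(B_t ≥ a) for a ≥ 0. Since B_t ~ N(0, t), P(B_t ≥ 3.12) = 1 − Φ(3.12/√t) = 1 − Φ(3.12/√16.27) = 1 − Φ(0.7735). So
  P(M_{16.27} ≥ 3.12) = 2(1 − Φ(0.7735)) ≈ 0.4392.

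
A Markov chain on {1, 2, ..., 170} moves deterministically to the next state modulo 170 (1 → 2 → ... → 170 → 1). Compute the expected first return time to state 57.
E[T_57 | X_0 = 57] = 170

The chain cycles deterministically, so starting at state 57 it returns in exactly 170 steps. Equivalently, the stationary distribution is uniform π_j = 1/170 for every state j, so by Kac's formula E[T_57] = 1/π_57 = 170.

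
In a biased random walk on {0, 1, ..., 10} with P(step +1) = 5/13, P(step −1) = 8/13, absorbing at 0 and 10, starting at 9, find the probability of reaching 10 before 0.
P(hit 10 before 0) = (1 − (8/5)^9) / (1 − (8/5)^10) = 220441005/354658733

Let u_k denote P(reach 10 before 0 | start at k). Boundary: u_0 = 0, u_10 = 1. Recurrence: u_k = 5/13·u_{k+1} + 8/13·u_{k-1} for 1 ≤ k ≤ 9. Try u_k = A + B·r^k with r = q/p = (8/13)/(5/13) = 8/5. Substitution satisfies the recurrence; boundary conditions give:
  u_k = (1 − r^k) / (1 − r^N) = (1 − (8/5)^9) / (1 − (8/5)^10) = 220441005/354658733.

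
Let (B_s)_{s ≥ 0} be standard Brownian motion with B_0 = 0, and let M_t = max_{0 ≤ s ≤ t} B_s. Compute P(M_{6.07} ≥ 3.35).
P(M_{6.07} ≥ 3.35) = 2·P(B_{6.07} ≥ 3.35) = 2(1 − Φ(3.35/√6.07)) ≈ 0.1739

By the reflection principle for Brownian motion, P(M_t ≥ a) = 2 · P(B_t ≥ a) for a ≥ 0. Since B_t ~ N(0, t), P(B_t ≥ 3.35) = 1 − Φ(3.35/√t) = 1 − Φ(3.35/√6.07) = 1 − Φ(1.3597). So
  P(M_{6.07} ≥ 3.35) = 2(1 − Φ(1.3597)) ≈ 0.1739.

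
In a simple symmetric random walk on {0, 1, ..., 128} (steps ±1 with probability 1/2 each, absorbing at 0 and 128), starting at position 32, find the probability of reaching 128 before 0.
P(hit 128 before 0) = 32/128 = 1/4

Let u_k = P(hit 128 before 0 | start at k). Then u_0 = 0, u_128 = 1, and u_k = u_{k-1}/2 + u_{k+1}/2 for 1 ≤ k ≤ 127. This harmonic recurrence is solved by u_k = k/128, giving u_32 = 32/128 = 1/4.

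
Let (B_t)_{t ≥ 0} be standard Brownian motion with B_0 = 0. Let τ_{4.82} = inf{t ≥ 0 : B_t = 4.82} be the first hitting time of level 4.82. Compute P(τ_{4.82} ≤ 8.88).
P(τ_{4.82} ≤ 8.88) = 2(1 − Φ(4.82/√8.88)) = 2(1 − Φ(1.6175)) ≈ 0.1058

By the reflection principle for standard BM, P(τ_b ≤ t) = 2 · P(B_t ≥ b). Since B_t ~ N(0, t), P(B_t ≥ 4.82) = 1 − Φ(4.82/√t) = 1 − Φ(4.82/√8.88) = 1 − Φ(1.6175) ≈ 0.05289. Doubling: P(τ_{4.82} ≤ 8.88) ≈ 2 · 0.05289 = 0.10578 ≈ 0.1058.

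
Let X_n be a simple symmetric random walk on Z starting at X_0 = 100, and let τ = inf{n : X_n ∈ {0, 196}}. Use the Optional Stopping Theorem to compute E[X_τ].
E[X_τ] = 100

X_n is a martingale and τ is a bounded-mean stopping time (indeed τ is finite a.s. with bounded expectation since the walk is in a bounded region). By the OST, E[X_τ] = E[X_0] = 100. Equivalently: E[X_τ] = 196 · P(hit 196 first) + 0 · P(hit 0 first) = 196 · (100/196) = 100.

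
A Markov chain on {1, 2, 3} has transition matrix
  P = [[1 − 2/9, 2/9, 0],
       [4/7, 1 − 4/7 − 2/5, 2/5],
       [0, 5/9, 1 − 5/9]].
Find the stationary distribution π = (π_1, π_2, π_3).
π = (450/751, 175/751, 126/751)

This is a birth-death chain on three states, which satisfies detailed balance: π_1 · P_{12} = π_2 · P_{21} and π_2 · P_{23} = π_3 · P_{32}.
From π_1 · 2/9 = π_2 · 4/7: π_2/π_1 = (2/9)/(4/7) = 7/18.
From π_2 · 2/5 = π_3 · 5/9: π_3/π_2 = (2/5)/(5/9) = 18/25.
Take π_1 proportional to 1; then unnormalized π = (1, 7/18, 7/25). Normalize by dividing by the sum 751/450:
  π = (450/751, 175/751, 126/751).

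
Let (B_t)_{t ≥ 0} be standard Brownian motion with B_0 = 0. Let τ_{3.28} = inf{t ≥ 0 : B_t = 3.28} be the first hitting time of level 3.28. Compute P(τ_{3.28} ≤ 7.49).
P(τ_{3.28} ≤ 7.49) = 2(1 − Φ(3.28/√7.49)) = 2(1 − Φ(1.1985)) ≈ 0.2307

By the reflection principle for standard BM, P(τ_b ≤ t) = 2 · P(B_t ≥ b). Since B_t ~ N(0, t), P(B_t ≥ 3.28) = 1 − Φ(3.28/√t) = 1 − Φ(3.28/√7.49) = 1 − Φ(1.1985) ≈ 0.11536. Doubling: P(τ_{3.28} ≤ 7.49) ≈ 2 · 0.11536 = 0.23072 ≈ 0.2307.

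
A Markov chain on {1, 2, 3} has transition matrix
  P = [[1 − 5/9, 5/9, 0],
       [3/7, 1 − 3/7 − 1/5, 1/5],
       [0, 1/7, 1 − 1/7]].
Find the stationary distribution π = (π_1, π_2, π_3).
π = (9/37, 35/111, 49/111)

This is a birth-death chain on three states, which satisfies detailed balance: π_1 · P_{12} = π_2 · P_{21} and π_2 · P_{23} = π_3 · P_{32}.
From π_1 · 5/9 = π_2 · 3/7: π_2/π_1 = (5/9)/(3/7) = 35/27.
From π_2 · 1/5 = π_3 · 1/7: π_3/π_2 = (1/5)/(1/7) = 7/5.
Take π_1 proportional to 1; then unnormalized π = (1, 35/27, 49/27). Normalize by dividing by the sum 37/9:
  π = (9/37, 35/111, 49/111).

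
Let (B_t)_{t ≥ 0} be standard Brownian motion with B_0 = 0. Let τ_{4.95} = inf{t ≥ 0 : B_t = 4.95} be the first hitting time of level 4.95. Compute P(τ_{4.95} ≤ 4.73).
P(τ_{4.95} ≤ 4.73) = 2(1 − Φ(4.95/√4.73)) = 2(1 − Φ(2.2760)) ≈ 0.0228

By the reflection principle for standard BM, P(τ_b ≤ t) = 2 · P(B_t ≥ b). Since B_t ~ N(0, t), P(B_t ≥ 4.95) = 1 − Φ(4.95/√t) = 1 − Φ(4.95/√4.73) = 1 − Φ(2.2760) ≈ 0.01142. Doubling: P(τ_{4.95} ≤ 4.73) ≈ 2 · 0.01142 = 0.02284 ≈ 0.0228.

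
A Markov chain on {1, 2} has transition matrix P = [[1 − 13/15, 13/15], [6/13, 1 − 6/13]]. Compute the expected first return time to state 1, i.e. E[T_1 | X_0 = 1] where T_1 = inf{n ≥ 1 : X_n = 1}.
E[T_1 | X_0 = 1] = 1/π_1 = 259/90

For an irreducible recurrent Markov chain with stationary distribution π, E[T_i | X_0 = i] = 1/π_i (Kac's formula). Here π_1 = (6/13)/(13/15 + 6/13) = (6/13)/(259/195) = 90/259, so E[T_1 | X_0 = 1] = 1/π_1 = (13/15 + 6/13)/(6/13) = (259/195)/(6/13) = 259/90.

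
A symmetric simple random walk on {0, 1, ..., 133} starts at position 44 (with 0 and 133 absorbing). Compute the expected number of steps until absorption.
E[τ | X_0 = 44] = 3916

Let v_k = E[τ | X_0 = k]. Boundary: v_0 = v_133 = 0. Recurrence: v_k = 1 + (v_{k-1} + v_{k+1})/2 for 1 ≤ k ≤ 132. The particular solution to v_k − (v_{k-1} + v_{k+1})/2 = 1 is v_k = −k^2. Adding homogeneous solution A + B k and matching boundaries gives v_k = k (133 − k). Substituting k = 44: v_44 = 44 · 89 = 3916.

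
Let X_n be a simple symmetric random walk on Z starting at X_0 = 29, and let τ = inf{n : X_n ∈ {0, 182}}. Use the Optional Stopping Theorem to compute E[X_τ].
E[X_τ] = 29

X_n is a martingale and τ is a bounded-mean stopping time (indeed τ is finite a.s. with bounded expectation since the walk is in a bounded region). By the OST, E[X_τ] = E[X_0] = 29. Equivalently: E[X_τ] = 182 · P(hit 182 first) + 0 · P(hit 0 first) = 182 · (29/182) = 29.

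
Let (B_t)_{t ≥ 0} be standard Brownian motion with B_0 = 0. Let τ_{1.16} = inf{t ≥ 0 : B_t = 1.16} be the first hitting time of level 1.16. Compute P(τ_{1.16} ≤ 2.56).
P(τ_{1.16} ≤ 2.56) = 2(1 − Φ(1.16/√2.56)) = 2(1 − Φ(0.7250)) ≈ 0.4685

By the reflection principle for standard BM, P(τ_b ≤ t) = 2 · P(B_t ≥ b). Since B_t ~ N(0, t), P(B_t ≥ 1.16) = 1 − Φ(1.16/√t) = 1 − Φ(1.16/√2.56) = 1 − Φ(0.7250) ≈ 0.23423. Doubling: P(τ_{1.16} ≤ 2.56) ≈ 2 · 0.23423 = 0.46846 ≈ 0.4685.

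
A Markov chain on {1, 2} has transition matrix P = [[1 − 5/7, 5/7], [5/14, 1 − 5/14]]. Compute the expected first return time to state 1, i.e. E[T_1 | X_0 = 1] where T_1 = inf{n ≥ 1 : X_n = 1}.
E[T_1 | X_0 = 1] = 1/π_1 = 3

For an irreducible recurrent Markov chain with stationary distribution π, E[T_i | X_0 = i] = 1/π_i (Kac's formula). Here π_1 = (5/14)/(5/7 + 5/14) = (5/14)/(15/14) = 1/3, so E[T_1 | X_0 = 1] = 1/π_1 = (5/7 + 5/14)/(5/14) = (15/14)/(5/14) = 3.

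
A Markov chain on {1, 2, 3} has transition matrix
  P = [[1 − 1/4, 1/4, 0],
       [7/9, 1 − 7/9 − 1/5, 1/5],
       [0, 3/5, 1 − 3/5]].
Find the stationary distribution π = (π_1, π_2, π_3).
π = (7/10, 9/40, 3/40)

This is a birth-death chain on three states, which satisfies detailed balance: π_1 · P_{12} = π_2 · P_{21} and π_2 · P_{23} = π_3 · P_{32}.
From π_1 · 1/4 = π_2 · 7/9: π_2/π_1 = (1/4)/(7/9) = 9/28.
From π_2 · 1/5 = π_3 · 3/5: π_3/π_2 = (1/5)/(3/5) = 1/3.
Take π_1 proportional to 1; then unnormalized π = (1, 9/28, 3/28). Normalize by dividing by the sum 10/7:
  π = (7/10, 9/40, 3/40).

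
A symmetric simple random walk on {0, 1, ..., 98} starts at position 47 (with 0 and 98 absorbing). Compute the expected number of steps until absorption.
E[τ | X_0 = 47] = 2397

Let v_k = E[τ | X_0 = k]. Boundary: v_0 = v_98 = 0. Recurrence: v_k = 1 + (v_{k-1} + v_{k+1})/2 for 1 ≤ k ≤ 97. The particular solution to v_k − (v_{k-1} + v_{k+1})/2 = 1 is v_k = −k^2. Adding homogeneous solution A + B k and matching boundaries gives v_k = k (98 − k). Substituting k = 47: v_47 = 47 · 51 = 2397.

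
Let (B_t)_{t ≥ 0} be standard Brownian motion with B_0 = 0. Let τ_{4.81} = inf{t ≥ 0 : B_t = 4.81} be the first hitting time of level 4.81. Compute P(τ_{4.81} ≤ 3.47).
P(τ_{4.81} ≤ 3.47) = 2(1 − Φ(4.81/√3.47)) = 2(1 − Φ(2.5821)) ≈ 0.0098

By the reflection principle for standard BM, P(τ_b ≤ t) = 2 · P(B_t ≥ b). Since B_t ~ N(0, t), P(B_t ≥ 4.81) = 1 − Φ(4.81/√t) = 1 − Φ(4.81/√3.47) = 1 − Φ(2.5821) ≈ 0.00491. Doubling: P(τ_{4.81} ≤ 3.47) ≈ 2 · 0.00491 = 0.00982 ≈ 0.0098.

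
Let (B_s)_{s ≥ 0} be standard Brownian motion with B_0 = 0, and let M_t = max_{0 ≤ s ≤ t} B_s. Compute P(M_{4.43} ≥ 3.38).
P(M_{4.43} ≥ 3.38) = 2·P(B_{4.43} ≥ 3.38) = 2(1 − Φ(3.38/√4.43)) ≈ 0.1083

By the reflection principle for Brownian motion, P(M_t ≥ a) = 2 · P(B_t ≥ a) for a ≥ 0. Since B_t ~ N(0, t), P(B_t ≥ 3.38) = 1 − Φ(3.38/√t) = 1 − Φ(3.38/√4.43) = 1 − Φ(1.6059). So
  P(M_{4.43} ≥ 3.38) = 2(1 − Φ(1.6059)) ≈ 0.1083.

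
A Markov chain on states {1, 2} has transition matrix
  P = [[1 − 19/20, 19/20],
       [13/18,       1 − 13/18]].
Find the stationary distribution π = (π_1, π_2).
π_1 = 130/301, π_2 = 171/301

Solve πP = π with π_1 + π_2 = 1. From πP = π: π_1 · (1 − 19/20) + π_2 · 13/18 = π_1 ⇒ π_2 · 13/18 = π_1 · 19/20 ⇒ π_2/π_1 = (19/20)/(13/18) = 171/130. Together with π_1 + π_2 = 1:
  π_1 = (13/18)/(19/20 + 13/18) = (13/18)/(301/180) = 130/301,
  π_2 = (19/20)/(19/20 + 13/18) = (19/20)/(301/180) = 171/301.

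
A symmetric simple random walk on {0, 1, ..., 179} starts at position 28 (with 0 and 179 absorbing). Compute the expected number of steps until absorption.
E[τ | X_0 = 28] = 4228

Let v_k = E[τ | X_0 = k]. Boundary: v_0 = v_179 = 0. Recurrence: v_k = 1 + (v_{k-1} + v_{k+1})/2 for 1 ≤ k ≤ 178. The particular solution to v_k − (v_{k-1} + v_{k+1})/2 = 1 is v_k = −k^2. Adding homogeneous solution A + B k and matching boundaries gives v_k = k (179 − k). Substituting k = 28: v_28 = 28 · 151 = 4228.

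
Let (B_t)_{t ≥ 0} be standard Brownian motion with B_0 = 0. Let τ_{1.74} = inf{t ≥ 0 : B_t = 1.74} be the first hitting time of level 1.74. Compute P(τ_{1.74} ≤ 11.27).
P(τ_{1.74} ≤ 11.27) = 2(1 − Φ(1.74/√11.27)) = 2(1 − Φ(0.5183)) ≈ 0.6042

By the reflection principle for standard BM, P(τ_b ≤ t) = 2 · P(B_t ≥ b). Since B_t ~ N(0, t), P(B_t ≥ 1.74) = 1 − Φ(1.74/√t) = 1 − Φ(1.74/√11.27) = 1 − Φ(0.5183) ≈ 0.30212. Doubling: P(τ_{1.74} ≤ 11.27) ≈ 2 · 0.30212 = 0.60424 ≈ 0.6042.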